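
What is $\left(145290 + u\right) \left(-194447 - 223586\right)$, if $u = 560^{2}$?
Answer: $-191831163370$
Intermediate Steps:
$u = 313600$
$\left(145290 + u\right) \left(-194447 - 223586\right) = \left(145290 + 313600\right) \left(-194447 - 223586\right) = 458890 \left(-418033\right) = -191831163370$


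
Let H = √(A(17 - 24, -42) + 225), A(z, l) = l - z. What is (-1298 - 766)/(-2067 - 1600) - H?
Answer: 2064/3667 - √190 ≈ -13.221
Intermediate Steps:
H = √190 (H = √((-42 - (17 - 24)) + 225) = √((-42 - 1*(-7)) + 225) = √((-42 + 7) + 225) = √(-35 + 225) = √190 ≈ 13.784)
(-1298 - 766)/(-2067 - 1600) - H = (-1298 - 766)/(-2067 - 1600) - √190 = -2064/(-3667) - √190 = -2064*(-1/3667) - √190 = 2064/3667 - √190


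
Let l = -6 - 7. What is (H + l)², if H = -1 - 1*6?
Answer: 400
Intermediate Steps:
H = -7 (H = -1 - 6 = -7)
l = -13
(H + l)² = (-7 - 13)² = (-20)² = 400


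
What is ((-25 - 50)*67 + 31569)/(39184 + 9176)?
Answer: 1106/2015 ≈ 0.54888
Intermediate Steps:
((-25 - 50)*67 + 31569)/(39184 + 9176) = (-75*67 + 31569)/48360 = (-5025 + 31569)*(1/48360) = 26544*(1/48360) = 1106/2015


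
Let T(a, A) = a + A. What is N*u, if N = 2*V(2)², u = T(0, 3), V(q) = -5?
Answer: 150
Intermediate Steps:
T(a, A) = A + a
u = 3 (u = 3 + 0 = 3)
N = 50 (N = 2*(-5)² = 2*25 = 50)
N*u = 50*3 = 150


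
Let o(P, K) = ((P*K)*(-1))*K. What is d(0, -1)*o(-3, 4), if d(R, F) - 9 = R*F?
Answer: 432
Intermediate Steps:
o(P, K) = -P*K**2 (o(P, K) = ((K*P)*(-1))*K = (-K*P)*K = -P*K**2)
d(R, F) = 9 + F*R (d(R, F) = 9 + R*F = 9 + F*R)
d(0, -1)*o(-3, 4) = (9 - 1*0)*(-1*(-3)*4**2) = (9 + 0)*(-1*(-3)*16) = 9*48 = 432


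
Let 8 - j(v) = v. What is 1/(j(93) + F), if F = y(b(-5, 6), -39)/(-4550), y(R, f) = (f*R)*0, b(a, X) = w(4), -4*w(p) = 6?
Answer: -1/85 ≈ -0.011765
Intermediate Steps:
w(p) = -3/2 (w(p) = -¼*6 = -3/2)
b(a, X) = -3/2
j(v) = 8 - v
y(R, f) = 0 (y(R, f) = (R*f)*0 = 0)
F = 0 (F = 0/(-4550) = 0*(-1/4550) = 0)
1/(j(93) + F) = 1/((8 - 1*93) + 0) = 1/((8 - 93) + 0) = 1/(-85 + 0) = 1/(-85) = -1/85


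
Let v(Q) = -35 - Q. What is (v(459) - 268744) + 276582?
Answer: 7344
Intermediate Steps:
(v(459) - 268744) + 276582 = ((-35 - 1*459) - 268744) + 276582 = ((-35 - 459) - 268744) + 276582 = (-494 - 268744) + 276582 = -269238 + 276582 = 7344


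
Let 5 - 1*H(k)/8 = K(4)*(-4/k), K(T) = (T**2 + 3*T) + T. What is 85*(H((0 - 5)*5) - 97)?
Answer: -41633/5 ≈ -8326.6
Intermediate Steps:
K(T) = T**2 + 4*T
H(k) = 40 + 1024/k (H(k) = 40 - 8*4*(4 + 4)*(-4/k) = 40 - 8*4*8*(-4/k) = 40 - 256*(-4/k) = 40 - (-1024)/k = 40 + 1024/k)
85*(H((0 - 5)*5) - 97) = 85*((40 + 1024/(((0 - 5)*5))) - 97) = 85*((40 + 1024/((-5*5))) - 97) = 85*((40 + 1024/(-25)) - 97) = 85*((40 + 1024*(-1/25)) - 97) = 85*((40 - 1024/25) - 97) = 85*(-24/25 - 97) = 85*(-2449/25) = -41633/5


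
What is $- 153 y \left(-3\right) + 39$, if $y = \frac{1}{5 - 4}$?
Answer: $498$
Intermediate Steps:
$y = 1$ ($y = 1^{-1} = 1$)
$- 153 y \left(-3\right) + 39 = - 153 \cdot 1 \left(-3\right) + 39 = \left(-153\right) \left(-3\right) + 39 = 459 + 39 = 498$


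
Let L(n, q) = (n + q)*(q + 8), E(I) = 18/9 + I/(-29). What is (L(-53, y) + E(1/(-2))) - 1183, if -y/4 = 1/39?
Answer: -141180281/88218 ≈ -1600.4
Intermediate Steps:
E(I) = 2 - I/29 (E(I) = 18*(1/9) + I*(-1/29) = 2 - I/29)
y = -4/39 ≈ -0.10256
L(n, q) = (8 + q)*(n + q) (L(n, q) = (n + q)*(8 + q) = (8 + q)*(n + q))
(L(-53, y) + E(1/(-2))) - 1183 = (((-4/39)**2 + 8*(-53) + 8*(-4/39) - 53*(-4/39)) + (2 - 1/29/(-2))) - 1183 = ((16/1521 - 424 - 32/39 + 212/39) + (2 - 1/29*(-1/2))) - 1183 = (-637868/1521 + (2 + 1/58)) - 1183 = (-637868/1521 + 117/58) - 1183 = -36818387/88218 - 1183 = -141180281/88218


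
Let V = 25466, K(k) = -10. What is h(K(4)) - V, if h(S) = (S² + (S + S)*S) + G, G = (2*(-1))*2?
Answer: -25170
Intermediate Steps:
G = -4 (G = -2*2 = -4)
h(S) = -4 + 3*S² (h(S) = (S² + (S + S)*S) - 4 = (S² + (2*S)*S) - 4 = (S² + 2*S²) - 4 = 3*S² - 4 = -4 + 3*S²)
h(K(4)) - V = (-4 + 3*(-10)²) - 1*25466 = (-4 + 3*100) - 25466 = (-4 + 300) - 25466 = 296 - 25466 = -25170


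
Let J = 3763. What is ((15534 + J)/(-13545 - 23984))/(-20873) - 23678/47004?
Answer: -9273542092369/18410122885134 ≈ -0.50372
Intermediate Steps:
((15534 + J)/(-13545 - 23984))/(-20873) - 23678/47004 = ((15534 + 3763)/(-13545 - 23984))/(-20873) - 23678/47004 = (19297/(-37529))*(-1/20873) - 23678*1/47004 = (19297*(-1/37529))*(-1/20873) - 11839/23502 = -19297/37529*(-1/20873) - 11839/23502 = 19297/783342817 - 11839/23502 = -9273542092369/18410122885134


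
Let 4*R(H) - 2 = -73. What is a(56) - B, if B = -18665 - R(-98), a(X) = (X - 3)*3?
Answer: 75225/4 ≈ 18806.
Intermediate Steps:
a(X) = -9 + 3*X (a(X) = (-3 + X)*3 = -9 + 3*X)
R(H) = -71/4 (R(H) = ½ + (¼)*(-73) = ½ - 73/4 = -71/4)
B = -74589/4 (B = -18665 - 1*(-71/4) = -18665 + 71/4 = -74589/4 ≈ -18647.)
a(56) - B = (-9 + 3*56) - 1*(-74589/4) = (-9 + 168) + 74589/4 = 159 + 74589/4 = 75225/4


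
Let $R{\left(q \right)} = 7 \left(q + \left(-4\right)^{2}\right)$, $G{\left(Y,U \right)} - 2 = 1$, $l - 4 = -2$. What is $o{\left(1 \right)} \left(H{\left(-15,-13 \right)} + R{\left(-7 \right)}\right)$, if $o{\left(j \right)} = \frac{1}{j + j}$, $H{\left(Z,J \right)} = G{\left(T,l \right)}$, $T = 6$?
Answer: $33$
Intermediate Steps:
$l = 2$ ($l = 4 - 2 = 2$)
$G{\left(Y,U \right)} = 3$ ($G{\left(Y,U \right)} = 2 + 1 = 3$)
$H{\left(Z,J \right)} = 3$
$R{\left(q \right)} = 112 + 7 q$ ($R{\left(q \right)} = 7 \left(q + 16\right) = 7 \left(16 + q\right) = 112 + 7 q$)
$o{\left(j \right)} = \frac{1}{2 j}$
$o{\left(1 \right)} \left(H{\left(-15,-13 \right)} + R{\left(-7 \right)}\right) = \frac{1}{2 \cdot 1} \left(3 + \left(112 + 7 \left(-7\right)\right)\right) = \frac{1}{2} \cdot 1 \left(3 + \left(112 - 49\right)\right) = \frac{3 + 63}{2} = \frac{1}{2} \cdot 66 = 33$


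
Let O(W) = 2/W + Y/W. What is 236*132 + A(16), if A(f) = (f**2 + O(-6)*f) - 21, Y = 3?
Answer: 94121/3 ≈ 31374.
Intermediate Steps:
O(W) = 5/W (O(W) = 2/W + 3/W = 5/W)
A(f) = -21 + f**2 - 5*f/6 (A(f) = (f**2 + (5/(-6))*f) - 21 = (f**2 + (5*(-1/6))*f) - 21 = (f**2 - 5*f/6) - 21 = -21 + f**2 - 5*f/6)
236*132 + A(16) = 236*132 + (-21 + 16**2 - 5/6*16) = 31152 + (-21 + 256 - 40/3) = 31152 + 665/3 = 94121/3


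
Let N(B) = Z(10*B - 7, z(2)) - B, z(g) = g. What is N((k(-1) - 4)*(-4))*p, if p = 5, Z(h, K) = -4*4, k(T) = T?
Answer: -180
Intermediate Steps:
Z(h, K) = -16
N(B) = -16 - B
N((k(-1) - 4)*(-4))*p = (-16 - (-1 - 4)*(-4))*5 = (-16 - (-5)*(-4))*5 = (-16 - 1*20)*5 = (-16 - 20)*5 = -36*5 = -180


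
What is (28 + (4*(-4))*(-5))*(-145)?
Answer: -15660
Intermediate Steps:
(28 + (4*(-4))*(-5))*(-145) = (28 - 16*(-5))*(-145) = (28 + 80)*(-145) = 108*(-145) = -15660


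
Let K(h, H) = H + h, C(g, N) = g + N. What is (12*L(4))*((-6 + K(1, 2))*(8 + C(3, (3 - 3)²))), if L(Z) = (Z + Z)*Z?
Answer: -12672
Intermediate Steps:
C(g, N) = N + g
L(Z) = 2*Z² (L(Z) = (2*Z)*Z = 2*Z²)
(12*L(4))*((-6 + K(1, 2))*(8 + C(3, (3 - 3)²))) = (12*(2*4²))*((-6 + (2 + 1))*(8 + ((3 - 3)² + 3))) = (12*(2*16))*((-6 + 3)*(8 + (0² + 3))) = (12*32)*(-3*(8 + (0 + 3))) = 384*(-3*(8 + 3)) = 384*(-3*11) = 384*(-33) = -12672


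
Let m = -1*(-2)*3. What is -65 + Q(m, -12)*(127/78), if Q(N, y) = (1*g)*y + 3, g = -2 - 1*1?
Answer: -3/2 ≈ -1.5000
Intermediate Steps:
g = -3 (g = -2 - 1 = -3)
m = 6 (m = 2*3 = 6)
Q(N, y) = 3 - 3*y (Q(N, y) = (1*(-3))*y + 3 = -3*y + 3 = 3 - 3*y)
-65 + Q(m, -12)*(127/78) = -65 + (3 - 3*(-12))*(127/78) = -65 + (3 + 36)*(127*(1/78)) = -65 + 39*(127/78) = -65 + 127/2 = -3/2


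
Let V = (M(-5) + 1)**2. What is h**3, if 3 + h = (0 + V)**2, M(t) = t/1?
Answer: 16194277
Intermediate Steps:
M(t) = t (M(t) = t*1 = t)
V = 16 (V = (-5 + 1)**2 = (-4)**2 = 16)
h = 253 (h = -3 + (0 + 16)**2 = -3 + 16**2 = -3 + 256 = 253)
h**3 = 253**3 = 16194277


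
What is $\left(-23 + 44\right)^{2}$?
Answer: $441$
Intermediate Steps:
$\left(-23 + 44\right)^{2} = 21^{2} = 441$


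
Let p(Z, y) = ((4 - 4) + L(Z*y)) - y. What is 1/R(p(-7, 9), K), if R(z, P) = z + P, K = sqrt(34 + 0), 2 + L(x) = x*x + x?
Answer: 3895/15170991 - sqrt(34)/15170991 ≈ 0.00025636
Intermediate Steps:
L(x) = -2 + x + x**2 (L(x) = -2 + (x*x + x) = -2 + (x**2 + x) = -2 + (x + x**2) = -2 + x + x**2)
K = sqrt(34) ≈ 5.8309
p(Z, y) = -2 - y + Z*y + Z**2*y**2 (p(Z, y) = ((4 - 4) + (-2 + Z*y + (Z*y)**2)) - y = (0 + (-2 + Z*y + Z**2*y**2)) - y = (-2 + Z*y + Z**2*y**2) - y = -2 - y + Z*y + Z**2*y**2)
R(z, P) = P + z
1/R(p(-7, 9), K) = 1/(sqrt(34) + (-2 - 1*9 - 7*9 + (-7)**2*9**2)) = 1/(sqrt(34) + (-2 - 9 - 63 + 49*81)) = 1/(sqrt(34) + (-2 - 9 - 63 + 3969)) = 1/(sqrt(34) + 3895) = 1/(3895 + sqrt(34))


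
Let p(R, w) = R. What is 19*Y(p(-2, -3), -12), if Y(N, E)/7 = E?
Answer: -1596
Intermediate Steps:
Y(N, E) = 7*E
19*Y(p(-2, -3), -12) = 19*(7*(-12)) = 19*(-84) = -1596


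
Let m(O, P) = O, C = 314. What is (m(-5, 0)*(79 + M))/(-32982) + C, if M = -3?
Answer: 5178364/16491 ≈ 314.01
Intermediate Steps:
(m(-5, 0)*(79 + M))/(-32982) + C = -5*(79 - 3)/(-32982) + 314 = -5*76*(-1/32982) + 314 = -380*(-1/32982) + 314 = 190/16491 + 314 = 5178364/16491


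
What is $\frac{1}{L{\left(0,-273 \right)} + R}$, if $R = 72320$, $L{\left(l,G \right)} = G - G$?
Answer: $\frac{1}{72320} \approx 1.3827 \cdot 10^{-5}$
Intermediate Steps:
$L{\left(l,G \right)} = 0$
$\frac{1}{L{\left(0,-273 \right)} + R} = \frac{1}{0 + 72320} = \frac{1}{72320}$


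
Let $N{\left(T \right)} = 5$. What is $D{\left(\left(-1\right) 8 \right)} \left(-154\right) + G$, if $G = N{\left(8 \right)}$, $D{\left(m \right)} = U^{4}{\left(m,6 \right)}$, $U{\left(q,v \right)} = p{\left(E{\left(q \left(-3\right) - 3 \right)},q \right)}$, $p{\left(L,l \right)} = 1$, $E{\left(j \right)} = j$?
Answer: $-149$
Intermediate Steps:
$U{\left(q,v \right)} = 1$
$D{\left(m \right)} = 1$ ($D{\left(m \right)} = 1^{4} = 1$)
$G = 5$
$D{\left(\left(-1\right) 8 \right)} \left(-154\right) + G = 1 \left(-154\right) + 5 = -154 + 5 = -149$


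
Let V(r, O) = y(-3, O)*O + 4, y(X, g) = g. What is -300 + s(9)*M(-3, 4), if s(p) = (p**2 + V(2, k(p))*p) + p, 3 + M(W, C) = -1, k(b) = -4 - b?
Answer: -6888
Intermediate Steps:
M(W, C) = -4 (M(W, C) = -3 - 1 = -4)
V(r, O) = 4 + O**2 (V(r, O) = O*O + 4 = O**2 + 4 = 4 + O**2)
s(p) = p + p**2 + p*(4 + (-4 - p)**2) (s(p) = (p**2 + (4 + (-4 - p)**2)*p) + p = (p**2 + p*(4 + (-4 - p)**2)) + p = p + p**2 + p*(4 + (-4 - p)**2))
-300 + s(9)*M(-3, 4) = -300 + (9*(5 + 9 + (4 + 9)**2))*(-4) = -300 + (9*(5 + 9 + 13**2))*(-4) = -300 + (9*(5 + 9 + 169))*(-4) = -300 + (9*183)*(-4) = -300 + 1647*(-4) = -300 - 6588 = -6888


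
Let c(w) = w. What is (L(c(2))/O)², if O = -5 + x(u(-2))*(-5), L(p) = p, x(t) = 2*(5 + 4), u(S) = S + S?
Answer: 4/9025 ≈ 0.00044321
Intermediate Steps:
u(S) = 2*S
x(t) = 18 (x(t) = 2*9 = 18)
O = -95 (O = -5 + 18*(-5) = -5 - 90 = -95)
(L(c(2))/O)² = (2/(-95))² = (-1/95*2)² = (-2/95)² = 4/9025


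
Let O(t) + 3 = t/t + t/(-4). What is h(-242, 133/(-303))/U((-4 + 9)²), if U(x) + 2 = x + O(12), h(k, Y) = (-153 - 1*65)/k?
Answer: 109/2178 ≈ 0.050046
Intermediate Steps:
O(t) = -2 - t/4 (O(t) = -3 + (t/t + t/(-4)) = -3 + (1 + t*(-¼)) = -3 + (1 - t/4) = -2 - t/4)
h(k, Y) = -218/k (h(k, Y) = (-153 - 65)/k = -218/k)
U(x) = -7 + x (U(x) = -2 + (x + (-2 - ¼*12)) = -2 + (x + (-2 - 3)) = -2 + (x - 5) = -2 + (-5 + x) = -7 + x)
h(-242, 133/(-303))/U((-4 + 9)²) = (-218/(-242))/(-7 + (-4 + 9)²) = (-218*(-1/242))/(-7 + 5²) = 109/(121*(-7 + 25)) = (109/121)/18 = (109/121)*(1/18) = 109/2178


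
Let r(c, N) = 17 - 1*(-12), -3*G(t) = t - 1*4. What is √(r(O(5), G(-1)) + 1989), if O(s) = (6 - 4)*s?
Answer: √2018 ≈ 44.922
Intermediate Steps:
G(t) = 4/3 - t/3 (G(t) = -(t - 1*4)/3 = -(t - 4)/3 = -(-4 + t)/3 = 4/3 - t/3)
O(s) = 2*s
r(c, N) = 29 (r(c, N) = 17 + 12 = 29)
√(r(O(5), G(-1)) + 1989) = √(29 + 1989) = √2018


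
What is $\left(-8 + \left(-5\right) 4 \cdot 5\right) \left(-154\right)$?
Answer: $16632$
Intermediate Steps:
$\left(-8 + \left(-5\right) 4 \cdot 5\right) \left(-154\right) = \left(-8 - 100\right) \left(-154\right) = \left(-108\right) \left(-154\right) = 16632$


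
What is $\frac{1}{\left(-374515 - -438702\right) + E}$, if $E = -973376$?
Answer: $- \frac{1}{909189} \approx -1.0999 \cdot 10^{-6}$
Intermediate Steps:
$\frac{1}{\left(-374515 - -438702\right) + E} = \frac{1}{\left(-374515 - -438702\right) - 973376} = \frac{1}{\left(-374515 + 438702\right) - 973376} = \frac{1}{64187 - 973376} = \frac{1}{-909189} = - \frac{1}{909189}$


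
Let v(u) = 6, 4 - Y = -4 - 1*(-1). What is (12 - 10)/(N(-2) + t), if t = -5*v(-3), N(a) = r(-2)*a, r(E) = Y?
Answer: -1/22 ≈ -0.045455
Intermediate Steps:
Y = 7 (Y = 4 - (-4 - 1*(-1)) = 4 - (-4 + 1) = 4 - 1*(-3) = 4 + 3 = 7)
r(E) = 7
N(a) = 7*a
t = -30 (t = -5*6 = -30)
(12 - 10)/(N(-2) + t) = (12 - 10)/(7*(-2) - 30) = 2/(-14 - 30) = 2/(-44) = -1/44*2 = -1/22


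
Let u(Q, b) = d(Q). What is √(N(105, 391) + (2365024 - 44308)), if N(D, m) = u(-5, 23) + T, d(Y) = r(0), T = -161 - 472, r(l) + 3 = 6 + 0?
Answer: √2320086 ≈ 1523.2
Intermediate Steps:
r(l) = 3 (r(l) = -3 + (6 + 0) = -3 + 6 = 3)
T = -633
d(Y) = 3
u(Q, b) = 3
N(D, m) = -630 (N(D, m) = 3 - 633 = -630)
√(N(105, 391) + (2365024 - 44308)) = √(-630 + (2365024 - 44308)) = √(-630 + 2320716) = √2320086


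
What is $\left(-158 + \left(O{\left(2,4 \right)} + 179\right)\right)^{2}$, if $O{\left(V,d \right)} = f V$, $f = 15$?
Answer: $2601$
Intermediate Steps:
$O{\left(V,d \right)} = 15 V$
$\left(-158 + \left(O{\left(2,4 \right)} + 179\right)\right)^{2} = \left(-158 + \left(15 \cdot 2 + 179\right)\right)^{2} = \left(-158 + \left(30 + 179\right)\right)^{2} = \left(-158 + 209\right)^{2} = 51^{2} = 2601$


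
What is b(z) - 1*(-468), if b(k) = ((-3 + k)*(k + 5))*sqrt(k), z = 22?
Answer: 468 + 513*sqrt(22) ≈ 2874.2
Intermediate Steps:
b(k) = sqrt(k)*(-3 + k)*(5 + k) (b(k) = ((-3 + k)*(5 + k))*sqrt(k) = sqrt(k)*(-3 + k)*(5 + k))
b(z) - 1*(-468) = sqrt(22)*(-15 + 22**2 + 2*22) - 1*(-468) = sqrt(22)*(-15 + 484 + 44) + 468 = sqrt(22)*513 + 468 = 513*sqrt(22) + 468 = 468 + 513*sqrt(22)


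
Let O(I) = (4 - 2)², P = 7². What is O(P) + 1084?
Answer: 1088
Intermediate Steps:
P = 49
O(I) = 4 (O(I) = 2² = 4)
O(P) + 1084 = 4 + 1084 = 1088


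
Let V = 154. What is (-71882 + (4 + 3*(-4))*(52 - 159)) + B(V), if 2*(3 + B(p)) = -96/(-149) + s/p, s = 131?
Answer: -3259628565/45892 ≈ -71028.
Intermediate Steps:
B(p) = -399/149 + 131/(2*p) (B(p) = -3 + (-96/(-149) + 131/p)/2 = -3 + (-96*(-1/149) + 131/p)/2 = -3 + (96/149 + 131/p)/2 = -3 + (48/149 + 131/(2*p)) = -399/149 + 131/(2*p))
(-71882 + (4 + 3*(-4))*(52 - 159)) + B(V) = (-71882 + (4 + 3*(-4))*(52 - 159)) + (1/298)*(19519 - 798*154)/154 = (-71882 + (4 - 12)*(-107)) + (1/298)*(1/154)*(19519 - 122892) = (-71882 - 8*(-107)) + (1/298)*(1/154)*(-103373) = (-71882 + 856) - 103373/45892 = -71026 - 103373/45892 = -3259628565/45892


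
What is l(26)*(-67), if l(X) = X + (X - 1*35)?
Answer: -1139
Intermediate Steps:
l(X) = -35 + 2*X (l(X) = X + (X - 35) = X + (-35 + X) = -35 + 2*X)
l(26)*(-67) = (-35 + 2*26)*(-67) = (-35 + 52)*(-67) = 17*(-67) = -1139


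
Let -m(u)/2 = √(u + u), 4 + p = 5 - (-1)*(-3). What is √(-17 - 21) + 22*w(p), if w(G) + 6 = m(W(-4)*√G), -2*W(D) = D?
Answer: -132 + I*√38 - 88*2^(¼)*√I ≈ -206.0 - 67.834*I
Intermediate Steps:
W(D) = -D/2
p = -2 (p = -4 + (5 - (-1)*(-3)) = -4 + (5 - 1*3) = -4 + (5 - 3) = -4 + 2 = -2)
m(u) = -2*√2*√u (m(u) = -2*√(u + u) = -2*√2*√u)
w(G) = -6 - 4*G^(¼) (w(G) = -6 - 2*√2*√((-½*(-4))*√G) = -6 - 2*√2*√(2*√G) = -6 - 2*√2*√2*G^(¼) = -6 - 4*G^(¼))
√(-17 - 21) + 22*w(p) = √(-17 - 21) + 22*(-6 - 4*(-2)^(¼)) = √(-38) + (-132 - 88*(-2)^(¼)) = I*√38 + (-132 - 88*(-2)^(¼)) = -132 - 88*(-2)^(¼) + I*√38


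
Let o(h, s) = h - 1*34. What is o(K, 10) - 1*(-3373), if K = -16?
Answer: 3323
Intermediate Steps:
o(h, s) = -34 + h (o(h, s) = h - 34 = -34 + h)
o(K, 10) - 1*(-3373) = (-34 - 16) - 1*(-3373) = -50 + 3373 = 3323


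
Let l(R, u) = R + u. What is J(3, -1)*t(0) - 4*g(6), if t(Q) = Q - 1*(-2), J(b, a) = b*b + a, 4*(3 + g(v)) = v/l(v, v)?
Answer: 55/2 ≈ 27.500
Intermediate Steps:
g(v) = -23/8 (g(v) = -3 + (v/(v + v))/4 = -3 + (v/((2*v)))/4 = -3 + (v*(1/(2*v)))/4 = -3 + (1/4)*(1/2) = -3 + 1/8 = -23/8)
J(b, a) = a + b**2 (J(b, a) = b**2 + a = a + b**2)
t(Q) = 2 + Q (t(Q) = Q + 2 = 2 + Q)
J(3, -1)*t(0) - 4*g(6) = (-1 + 3**2)*(2 + 0) - 4*(-23/8) = (-1 + 9)*2 + 23/2 = 8*2 + 23/2 = 16 + 23/2 = 55/2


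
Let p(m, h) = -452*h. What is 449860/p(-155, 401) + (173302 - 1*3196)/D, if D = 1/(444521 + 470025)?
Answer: 7049332619774723/45313 ≈ 1.5557e+11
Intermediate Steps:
D = 1/914546 ≈ 1.0934e-6
449860/p(-155, 401) + (173302 - 1*3196)/D = 449860/((-452*401)) + (173302 - 1*3196)/(1/914546) = 449860/(-181252) + (173302 - 3196)*914546 = 449860*(-1/181252) + 170106*914546 = -112465/45313 + 155569761876 = 7049332619774723/45313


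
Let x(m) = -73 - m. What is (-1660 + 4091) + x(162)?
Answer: 2196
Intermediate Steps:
(-1660 + 4091) + x(162) = (-1660 + 4091) + (-73 - 1*162) = 2431 + (-73 - 162) = 2431 - 235 = 2196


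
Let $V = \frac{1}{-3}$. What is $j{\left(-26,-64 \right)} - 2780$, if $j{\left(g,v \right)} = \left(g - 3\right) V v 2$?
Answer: $- \frac{12052}{3} \approx -4017.3$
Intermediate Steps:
$V = - \frac{1}{3} \approx -0.33333$
$j{\left(g,v \right)} = - \frac{2 v \left(-3 + g\right)}{3}$ ($j{\left(g,v \right)} = \left(g - 3\right) - \frac{v}{3} \cdot 2 = \left(-3 + g\right) \left(- \frac{2 v}{3}\right) = - \frac{2 v \left(-3 + g\right)}{3}$)
$j{\left(-26,-64 \right)} - 2780 = \frac{2}{3} \left(-64\right) \left(3 - -26\right) - 2780 = \frac{2}{3} \left(-64\right) \left(3 + 26\right) - 2780 = \frac{2}{3} \left(-64\right) 29 - 2780 = - \frac{3712}{3} - 2780 = - \frac{12052}{3}$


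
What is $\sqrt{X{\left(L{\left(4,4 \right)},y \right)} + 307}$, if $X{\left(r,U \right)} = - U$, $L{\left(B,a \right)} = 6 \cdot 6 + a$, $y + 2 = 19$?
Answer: $\sqrt{290} \approx 17.029$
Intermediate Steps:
$y = 17$ ($y = -2 + 19 = 17$)
$L{\left(B,a \right)} = 36 + a$
$\sqrt{X{\left(L{\left(4,4 \right)},y \right)} + 307} = \sqrt{\left(-1\right) 17 + 307} = \sqrt{-17 + 307} = \sqrt{290}$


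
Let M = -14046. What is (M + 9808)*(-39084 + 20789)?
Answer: 77534210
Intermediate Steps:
(M + 9808)*(-39084 + 20789) = (-14046 + 9808)*(-39084 + 20789) = -4238*(-18295) = 77534210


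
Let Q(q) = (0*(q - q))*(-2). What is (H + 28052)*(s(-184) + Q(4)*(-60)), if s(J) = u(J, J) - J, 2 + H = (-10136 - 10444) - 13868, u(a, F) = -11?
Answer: -1106854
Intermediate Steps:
H = -34450 (H = -2 + ((-10136 - 10444) - 13868) = -2 + (-20580 - 13868) = -2 - 34448 = -34450)
Q(q) = 0 (Q(q) = (0*0)*(-2) = 0*(-2) = 0)
s(J) = -11 - J
(H + 28052)*(s(-184) + Q(4)*(-60)) = (-34450 + 28052)*((-11 - 1*(-184)) + 0*(-60)) = -6398*((-11 + 184) + 0) = -6398*(173 + 0) = -6398*173 = -1106854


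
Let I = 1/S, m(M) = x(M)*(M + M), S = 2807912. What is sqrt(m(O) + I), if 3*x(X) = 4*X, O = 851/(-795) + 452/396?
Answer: sqrt(164017090434494875866)/110498356980 ≈ 0.11590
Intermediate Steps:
O = 1862/26235 (O = 851*(-1/795) + 452*(1/396) = -851/795 + 113/99 = 1862/26235 ≈ 0.070974)
x(X) = 4*X/3 (x(X) = (4*X)/3 = 4*X/3)
m(M) = 8*M**2/3 (m(M) = (4*M/3)*(M + M) = (4*M/3)*(2*M) = 8*M**2/3)
I = 1/2807912 ≈ 3.5614e-7
sqrt(m(O) + I) = sqrt(8*(1862/26235)**2/3 + 1/2807912) = sqrt((8/3)*(3467044/688275225) + 1/2807912) = sqrt(27736352/2064825675 + 1/2807912) = sqrt(77883300442699/5797848790740600) = sqrt(164017090434494875866)/110498356980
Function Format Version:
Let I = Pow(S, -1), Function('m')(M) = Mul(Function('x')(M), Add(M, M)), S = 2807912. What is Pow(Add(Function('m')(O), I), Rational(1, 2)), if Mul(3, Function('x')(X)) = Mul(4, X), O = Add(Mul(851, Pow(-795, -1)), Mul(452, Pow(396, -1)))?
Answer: Mul(Rational(1, 110498356980), Pow(164017090434494875866, Rational(1, 2))) ≈ 0.11590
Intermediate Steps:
O = Rational(1862, 26235) (O = Add(Mul(851, Rational(-1, 795)), Mul(452, Rational(1, 396))) = Add(Rational(-851, 795), Rational(113, 99)) = Rational(1862, 26235) ≈ 0.070974)
Function('x')(X) = Mul(Rational(4, 3), X) (Function('x')(X) = Mul(Rational(1, 3), Mul(4, X)) = Mul(Rational(4, 3), X))
Function('m')(M) = Mul(Rational(8, 3), Pow(M, 2)) (Function('m')(M) = Mul(Mul(Rational(4, 3), M), Add(M, M)) = Mul(Mul(Rational(4, 3), M), Mul(2, M)) = Mul(Rational(8, 3), Pow(M, 2)))
I = Rational(1, 2807912) (I = Pow(2807912, -1) = Rational(1, 2807912) ≈ 3.5614e-7)
Pow(Add(Function('m')(O), I), Rational(1, 2)) = Pow(Add(Mul(Rational(8, 3), Pow(Rational(1862, 26235), 2)), Rational(1, 2807912)), Rational(1, 2)) = Pow(Add(Mul(Rational(8, 3), Rational(3467044, 688275225)), Rational(1, 2807912)), Rational(1, 2)) = Pow(Add(Rational(27736352, 2064825675), Rational(1, 2807912)), Rational(1, 2)) = Pow(Rational(77883300442699, 5797848790740600), Rational(1, 2)) = Mul(Rational(1, 110498356980), Pow(164017090434494875866, Rational(1, 2)))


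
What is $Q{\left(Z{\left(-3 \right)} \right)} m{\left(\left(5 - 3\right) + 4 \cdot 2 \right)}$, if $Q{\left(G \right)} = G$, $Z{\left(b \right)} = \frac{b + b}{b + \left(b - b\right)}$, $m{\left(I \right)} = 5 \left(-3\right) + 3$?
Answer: $-24$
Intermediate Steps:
$m{\left(I \right)} = -12$ ($m{\left(I \right)} = -15 + 3 = -12$)
$Z{\left(b \right)} = 2$ ($Z{\left(b \right)} = \frac{2 b}{b + 0} = \frac{2 b}{b} = 2$)
$Q{\left(Z{\left(-3 \right)} \right)} m{\left(\left(5 - 3\right) + 4 \cdot 2 \right)} = 2 \left(-12\right) = -24$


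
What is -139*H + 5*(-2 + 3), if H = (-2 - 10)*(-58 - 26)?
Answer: -140107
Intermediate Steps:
H = 1008 (H = -12*(-84) = 1008)
-139*H + 5*(-2 + 3) = -139*1008 + 5*(-2 + 3) = -140112 + 5*1 = -140112 + 5 = -140107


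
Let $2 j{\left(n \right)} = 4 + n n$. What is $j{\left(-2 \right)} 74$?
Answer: $296$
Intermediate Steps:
$j{\left(n \right)} = 2 + \frac{n^{2}}{2}$ ($j{\left(n \right)} = \frac{4 + n n}{2} = \frac{4 + n^{2}}{2} = 2 + \frac{n^{2}}{2}$)
$j{\left(-2 \right)} 74 = \left(2 + \frac{\left(-2\right)^{2}}{2}\right) 74 = \left(2 + \frac{1}{2} \cdot 4\right) 74 = \left(2 + 2\right) 74 = 4 \cdot 74 = 296$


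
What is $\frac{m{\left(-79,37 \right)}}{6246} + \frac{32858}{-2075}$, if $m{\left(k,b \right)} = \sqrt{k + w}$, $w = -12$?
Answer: $- \frac{32858}{2075} + \frac{i \sqrt{91}}{6246} \approx -15.835 + 0.0015273 i$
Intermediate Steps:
$m{\left(k,b \right)} = \sqrt{-12 + k}$ ($m{\left(k,b \right)} = \sqrt{k - 12} = \sqrt{-12 + k}$)
$\frac{m{\left(-79,37 \right)}}{6246} + \frac{32858}{-2075} = \frac{\sqrt{-12 - 79}}{6246} + \frac{32858}{-2075} = \sqrt{-91} \cdot \frac{1}{6246} + 32858 \left(- \frac{1}{2075}\right) = i \sqrt{91} \cdot \frac{1}{6246} - \frac{32858}{2075} = \frac{i \sqrt{91}}{6246} - \frac{32858}{2075} = - \frac{32858}{2075} + \frac{i \sqrt{91}}{6246}$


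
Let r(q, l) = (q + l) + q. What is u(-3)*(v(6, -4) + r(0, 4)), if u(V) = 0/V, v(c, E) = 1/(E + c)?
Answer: 0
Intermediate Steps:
u(V) = 0
r(q, l) = l + 2*q (r(q, l) = (l + q) + q = l + 2*q)
u(-3)*(v(6, -4) + r(0, 4)) = 0*(1/(-4 + 6) + (4 + 2*0)) = 0*(1/2 + (4 + 0)) = 0*(½ + 4) = 0*(9/2) = 0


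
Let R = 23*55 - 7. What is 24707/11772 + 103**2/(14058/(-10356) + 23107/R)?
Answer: 68021340963875/108700258284 ≈ 625.77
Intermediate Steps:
R = 1258 (R = 1265 - 7 = 1258)
24707/11772 + 103**2/(14058/(-10356) + 23107/R) = 24707/11772 + 103**2/(14058/(-10356) + 23107/1258) = 24707*(1/11772) + 10609/(14058*(-1/10356) + 23107*(1/1258)) = 24707/11772 + 10609/(-2343/1726 + 23107/1258) = 24707/11772 + 10609/(9233797/542827) = 24707/11772 + 10609*(542827/9233797) = 24707/11772 + 5758851643/9233797 = 68021340963875/108700258284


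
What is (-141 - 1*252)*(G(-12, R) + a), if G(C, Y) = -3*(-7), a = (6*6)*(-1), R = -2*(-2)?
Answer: 5895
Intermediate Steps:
R = 4
a = -36 (a = 36*(-1) = -36)
G(C, Y) = 21
(-141 - 1*252)*(G(-12, R) + a) = (-141 - 1*252)*(21 - 36) = (-141 - 252)*(-15) = -393*(-15) = 5895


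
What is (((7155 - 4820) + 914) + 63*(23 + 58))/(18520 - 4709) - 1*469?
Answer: -6469007/13811 ≈ -468.40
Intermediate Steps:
(((7155 - 4820) + 914) + 63*(23 + 58))/(18520 - 4709) - 1*469 = ((2335 + 914) + 63*81)/13811 - 469 = (3249 + 5103)*(1/13811) - 469 = 8352*(1/13811) - 469 = 8352/13811 - 469 = -6469007/13811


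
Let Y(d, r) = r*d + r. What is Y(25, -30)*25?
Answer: -19500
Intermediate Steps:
Y(d, r) = r + d*r (Y(d, r) = d*r + r = r + d*r)
Y(25, -30)*25 = -30*(1 + 25)*25 = -30*26*25 = -780*25 = -19500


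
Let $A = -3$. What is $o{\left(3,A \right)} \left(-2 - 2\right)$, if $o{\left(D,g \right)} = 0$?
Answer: $0$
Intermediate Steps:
$o{\left(3,A \right)} \left(-2 - 2\right) = 0 \left(-2 - 2\right) = 0 \left(-4\right) = 0$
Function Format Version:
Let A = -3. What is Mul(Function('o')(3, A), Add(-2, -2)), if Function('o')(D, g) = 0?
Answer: 0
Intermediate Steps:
Mul(Function('o')(3, A), Add(-2, -2)) = Mul(0, Add(-2, -2)) = Mul(0, -4) = 0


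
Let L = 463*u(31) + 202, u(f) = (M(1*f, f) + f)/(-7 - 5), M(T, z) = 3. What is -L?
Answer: 6659/6 ≈ 1109.8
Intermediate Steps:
u(f) = -¼ - f/12 (u(f) = (3 + f)/(-7 - 5) = (3 + f)/(-12) = (3 + f)*(-1/12) = -¼ - f/12)
L = -6659/6 (L = 463*(-¼ - 1/12*31) + 202 = 463*(-¼ - 31/12) + 202 = 463*(-17/6) + 202 = -7871/6 + 202 = -6659/6 ≈ -1109.8)
-L = -1*(-6659/6) = 6659/6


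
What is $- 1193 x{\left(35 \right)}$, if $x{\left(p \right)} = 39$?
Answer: $-46527$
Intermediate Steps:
$- 1193 x{\left(35 \right)} = \left(-1193\right) 39 = -46527$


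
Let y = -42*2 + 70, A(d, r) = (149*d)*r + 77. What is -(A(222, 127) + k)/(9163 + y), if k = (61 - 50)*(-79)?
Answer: -4200114/9149 ≈ -459.08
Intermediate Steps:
k = -869 (k = 11*(-79) = -869)
A(d, r) = 77 + 149*d*r (A(d, r) = 149*d*r + 77 = 77 + 149*d*r)
y = -14 (y = -84 + 70 = -14)
-(A(222, 127) + k)/(9163 + y) = -((77 + 149*222*127) - 869)/(9163 - 14) = -((77 + 4200906) - 869)/9149 = -(4200983 - 869)/9149 = -4200114/9149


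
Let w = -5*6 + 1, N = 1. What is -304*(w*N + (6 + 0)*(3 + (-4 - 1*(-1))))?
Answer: 8816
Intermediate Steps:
w = -29 (w = -30 + 1 = -29)
-304*(w*N + (6 + 0)*(3 + (-4 - 1*(-1)))) = -304*(-29*1 + (6 + 0)*(3 + (-4 - 1*(-1)))) = -304*(-29 + 6*(3 + (-4 + 1))) = -304*(-29 + 6*(3 - 3)) = -304*(-29 + 6*0) = -304*(-29 + 0) = -304*(-29) = 8816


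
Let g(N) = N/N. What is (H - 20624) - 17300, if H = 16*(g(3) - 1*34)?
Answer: -38452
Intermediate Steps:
g(N) = 1
H = -528 (H = 16*(1 - 1*34) = 16*(1 - 34) = 16*(-33) = -528)
(H - 20624) - 17300 = (-528 - 20624) - 17300 = -21152 - 17300 = -38452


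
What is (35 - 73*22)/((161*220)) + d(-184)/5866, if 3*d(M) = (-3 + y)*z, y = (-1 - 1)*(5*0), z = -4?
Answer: -648129/14840980 ≈ -0.043672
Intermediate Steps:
y = 0 (y = -2*0 = 0)
d(M) = 4 (d(M) = ((-3 + 0)*(-4))/3 = (-3*(-4))/3 = (⅓)*12 = 4)
(35 - 73*22)/((161*220)) + d(-184)/5866 = (35 - 73*22)/((161*220)) + 4/5866 = (35 - 1606)/35420 + 4*(1/5866) = -1571*1/35420 + 2/2933 = -1571/35420 + 2/2933 = -648129/14840980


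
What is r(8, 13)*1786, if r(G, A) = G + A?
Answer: 37506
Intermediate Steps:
r(G, A) = A + G
r(8, 13)*1786 = (13 + 8)*1786 = 21*1786 = 37506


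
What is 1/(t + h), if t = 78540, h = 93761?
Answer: 1/172301 ≈ 5.8038e-6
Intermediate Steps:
1/(t + h) = 1/(78540 + 93761) = 1/172301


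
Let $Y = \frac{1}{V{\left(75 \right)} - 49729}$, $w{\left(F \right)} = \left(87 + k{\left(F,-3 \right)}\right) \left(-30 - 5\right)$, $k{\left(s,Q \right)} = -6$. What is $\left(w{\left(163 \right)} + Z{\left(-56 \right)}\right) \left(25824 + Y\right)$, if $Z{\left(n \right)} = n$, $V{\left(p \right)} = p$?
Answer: $- \frac{3707027811445}{49654} \approx -7.4657 \cdot 10^{7}$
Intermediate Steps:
$w{\left(F \right)} = -2835$ ($w{\left(F \right)} = \left(87 - 6\right) \left(-30 - 5\right) = 81 \left(-35\right) = -2835$)
$Y = - \frac{1}{49654}$ ($Y = \frac{1}{75 - 49729} = \frac{1}{-49654} = - \frac{1}{49654} \approx -2.0139 \cdot 10^{-5}$)
$\left(w{\left(163 \right)} + Z{\left(-56 \right)}\right) \left(25824 + Y\right) = \left(-2835 - 56\right) \left(25824 - \frac{1}{49654}\right) = \left(-2891\right) \frac{1282264895}{49654} = - \frac{3707027811445}{49654}$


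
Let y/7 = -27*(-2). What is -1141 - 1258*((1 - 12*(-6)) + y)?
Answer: -568499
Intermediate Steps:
y = 378 (y = 7*(-27*(-2)) = 7*54 = 378)
-1141 - 1258*((1 - 12*(-6)) + y) = -1141 - 1258*((1 - 12*(-6)) + 378) = -1141 - 1258*((1 + 72) + 378) = -1141 - 1258*(73 + 378) = -1141 - 1258*451 = -1141 - 567358 = -568499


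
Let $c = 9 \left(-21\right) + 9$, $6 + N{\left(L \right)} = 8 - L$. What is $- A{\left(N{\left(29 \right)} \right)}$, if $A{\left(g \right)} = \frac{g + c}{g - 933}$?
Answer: $- \frac{69}{320} \approx -0.21563$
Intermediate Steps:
$N{\left(L \right)} = 2 - L$ ($N{\left(L \right)} = -6 - \left(-8 + L\right) = 2 - L$)
$c = -180$ ($c = -189 + 9 = -180$)
$A{\left(g \right)} = \frac{-180 + g}{-933 + g}$ ($A{\left(g \right)} = \frac{g - 180}{g - 933} = \frac{-180 + g}{-933 + g}$)
$- A{\left(N{\left(29 \right)} \right)} = - \frac{-180 + \left(2 - 29\right)}{-933 + \left(2 - 29\right)} = - \frac{-180 - 27}{-933 - 27} = - \frac{-207}{-960} = - \frac{\left(-1\right) \left(-207\right)}{960} = \left(-1\right) \frac{69}{320} = - \frac{69}{320}$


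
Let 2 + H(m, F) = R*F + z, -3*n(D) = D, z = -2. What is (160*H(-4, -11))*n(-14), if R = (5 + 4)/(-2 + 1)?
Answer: 212800/3 ≈ 70933.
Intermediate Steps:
R = -9 (R = 9/(-1) = 9*(-1) = -9)
n(D) = -D/3
H(m, F) = -4 - 9*F (H(m, F) = -2 + (-9*F - 2) = -2 + (-2 - 9*F) = -4 - 9*F)
(160*H(-4, -11))*n(-14) = (160*(-4 - 9*(-11)))*(-⅓*(-14)) = (160*(-4 + 99))*(14/3) = (160*95)*(14/3) = 15200*(14/3) = 212800/3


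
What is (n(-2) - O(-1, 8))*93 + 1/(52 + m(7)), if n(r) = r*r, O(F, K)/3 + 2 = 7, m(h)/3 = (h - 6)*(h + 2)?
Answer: -80816/79 ≈ -1023.0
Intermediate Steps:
m(h) = 3*(-6 + h)*(2 + h) (m(h) = 3*((h - 6)*(h + 2)) = 3*((-6 + h)*(2 + h)) = 3*(-6 + h)*(2 + h))
O(F, K) = 15 (O(F, K) = -6 + 3*7 = -6 + 21 = 15)
n(r) = r²
(n(-2) - O(-1, 8))*93 + 1/(52 + m(7)) = ((-2)² - 1*15)*93 + 1/(52 + (-36 - 12*7 + 3*7²)) = (4 - 15)*93 + 1/(52 + (-36 - 84 + 3*49)) = -11*93 + 1/(52 + (-36 - 84 + 147)) = -1023 + 1/(52 + 27) = -1023 + 1/79 = -80816/79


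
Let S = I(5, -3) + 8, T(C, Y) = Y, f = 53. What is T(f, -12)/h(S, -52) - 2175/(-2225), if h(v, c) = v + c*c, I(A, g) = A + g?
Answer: 117525/120773 ≈ 0.97311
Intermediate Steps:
S = 10 (S = (5 - 3) + 8 = 2 + 8 = 10)
h(v, c) = v + c²
T(f, -12)/h(S, -52) - 2175/(-2225) = -12/(10 + (-52)²) - 2175/(-2225) = -12/(10 + 2704) - 2175*(-1/2225) = -12/2714 + 87/89 = -12*1/2714 + 87/89 = -6/1357 + 87/89 = 117525/120773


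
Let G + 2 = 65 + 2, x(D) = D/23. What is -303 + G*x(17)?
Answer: -5864/23 ≈ -254.96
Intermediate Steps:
x(D) = D/23 (x(D) = D*(1/23) = D/23)
G = 65 (G = -2 + (65 + 2) = -2 + 67 = 65)
-303 + G*x(17) = -303 + 65*((1/23)*17) = -303 + 65*(17/23) = -303 + 1105/23 = -5864/23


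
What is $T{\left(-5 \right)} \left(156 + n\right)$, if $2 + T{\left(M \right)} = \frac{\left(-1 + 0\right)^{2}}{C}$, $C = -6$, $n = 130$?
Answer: $- \frac{1859}{3} \approx -619.67$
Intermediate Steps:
$T{\left(M \right)} = - \frac{13}{6}$ ($T{\left(M \right)} = -2 + \frac{\left(-1 + 0\right)^{2}}{-6} = -2 + \left(-1\right)^{2} \left(- \frac{1}{6}\right) = -2 + 1 \left(- \frac{1}{6}\right) = -2 - \frac{1}{6} = - \frac{13}{6}$)
$T{\left(-5 \right)} \left(156 + n\right) = - \frac{13 \left(156 + 130\right)}{6} = \left(- \frac{13}{6}\right) 286 = - \frac{1859}{3}$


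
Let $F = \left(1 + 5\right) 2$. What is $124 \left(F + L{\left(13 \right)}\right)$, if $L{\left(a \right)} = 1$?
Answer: $1612$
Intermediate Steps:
$F = 12$ ($F = 6 \cdot 2 = 12$)
$124 \left(F + L{\left(13 \right)}\right) = 124 \left(12 + 1\right) = 124 \cdot 13 = 1612$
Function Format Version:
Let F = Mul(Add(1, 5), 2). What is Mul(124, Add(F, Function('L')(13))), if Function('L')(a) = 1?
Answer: 1612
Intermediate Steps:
F = 12 (F = Mul(6, 2) = 12)
Mul(124, Add(F, Function('L')(13))) = Mul(124, Add(12, 1)) = Mul(124, 13) = 1612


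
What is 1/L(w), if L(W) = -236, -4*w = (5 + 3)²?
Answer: -1/236 ≈ -0.0042373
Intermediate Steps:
w = -16 (w = -(5 + 3)²/4 = -¼*8² = -¼*64 = -16)
1/L(w) = 1/(-236) = -1/236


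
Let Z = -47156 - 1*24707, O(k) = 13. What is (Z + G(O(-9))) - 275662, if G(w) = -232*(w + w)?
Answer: -353557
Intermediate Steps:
Z = -71863 (Z = -47156 - 24707 = -71863)
G(w) = -464*w
(Z + G(O(-9))) - 275662 = (-71863 - 464*13) - 275662 = (-71863 - 6032) - 275662 = -77895 - 275662 = -353557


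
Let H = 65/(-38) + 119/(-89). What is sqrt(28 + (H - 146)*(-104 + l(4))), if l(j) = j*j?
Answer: 2*sqrt(9396389846)/1691 ≈ 114.65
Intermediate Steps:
l(j) = j**2
H = -10307/3382 (H = 65*(-1/38) + 119*(-1/89) = -65/38 - 119/89 = -10307/3382 ≈ -3.0476)
sqrt(28 + (H - 146)*(-104 + l(4))) = sqrt(28 + (-10307/3382 - 146)*(-104 + 4**2)) = sqrt(28 - 504079*(-104 + 16)/3382) = sqrt(28 - 504079/3382*(-88)) = sqrt(28 + 22179476/1691) = sqrt(22226824/1691) = 2*sqrt(9396389846)/1691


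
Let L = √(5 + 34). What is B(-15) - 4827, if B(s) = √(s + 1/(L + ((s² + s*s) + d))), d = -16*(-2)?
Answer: -4827 + I*√(7229 + 15*√39)/√(482 + √39) ≈ -4827.0 + 3.8727*I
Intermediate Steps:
d = 32
L = √39 ≈ 6.2450
B(s) = √(s + 1/(32 + √39 + 2*s²)) (B(s) = √(s + 1/(√39 + ((s² + s*s) + 32))) = √(s + 1/(√39 + ((s² + s²) + 32))) = √(s + 1/(√39 + (2*s² + 32))) = √(s + 1/(√39 + (32 + 2*s²))) = √(s + 1/(32 + √39 + 2*s²)))
B(-15) - 4827 = √((1 - 15*(32 + √39 + 2*(-15)²))/(32 + √39 + 2*(-15)²)) - 4827 = √((1 - 15*(32 + √39 + 2*225))/(32 + √39 + 2*225)) - 4827 = √((1 - 15*(32 + √39 + 450))/(32 + √39 + 450)) - 4827 = √((1 - 15*(482 + √39))/(482 + √39)) - 4827 = √((1 + (-7230 - 15*√39))/(482 + √39)) - 4827 = √((-7229 - 15*√39)/(482 + √39)) - 4827 = √(-7229 - 15*√39)/√(482 + √39) - 4827 = -4827 + √(-7229 - 15*√39)/√(482 + √39)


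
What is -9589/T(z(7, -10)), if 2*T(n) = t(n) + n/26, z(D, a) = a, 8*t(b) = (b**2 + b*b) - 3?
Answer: -1994512/2521 ≈ -791.16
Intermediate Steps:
t(b) = -3/8 + b**2/4 (t(b) = ((b**2 + b*b) - 3)/8 = ((b**2 + b**2) - 3)/8 = (2*b**2 - 3)/8 = (-3 + 2*b**2)/8 = -3/8 + b**2/4)
T(n) = -3/16 + n**2/8 + n/52 (T(n) = ((-3/8 + n**2/4) + n/26)/2 = (-3/8 + n**2/4 + n/26)/2 = -3/16 + n**2/8 + n/52)
-9589/T(z(7, -10)) = -9589/(-3/16 + (1/8)*(-10)**2 + (1/52)*(-10)) = -9589/(-3/16 + (1/8)*100 - 5/26) = -9589/(-3/16 + 25/2 - 5/26) = -9589/2521/208 = -9589*208/2521 = -1994512/2521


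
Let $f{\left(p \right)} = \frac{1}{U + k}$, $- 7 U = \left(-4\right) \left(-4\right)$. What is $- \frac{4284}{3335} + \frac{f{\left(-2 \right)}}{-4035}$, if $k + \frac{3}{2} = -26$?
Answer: $- \frac{1441638058}{1122290865} \approx -1.2845$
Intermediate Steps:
$k = - \frac{55}{2}$ ($k = - \frac{3}{2} - 26 = - \frac{55}{2} \approx -27.5$)
$U = - \frac{16}{7}$ ($U = - \frac{\left(-4\right) \left(-4\right)}{7} = \left(- \frac{1}{7}\right) 16 = - \frac{16}{7} \approx -2.2857$)
$f{\left(p \right)} = - \frac{14}{417}$ ($f{\left(p \right)} = \frac{1}{- \frac{16}{7} - \frac{55}{2}} = \frac{1}{- \frac{417}{14}} = - \frac{14}{417}$)
$- \frac{4284}{3335} + \frac{f{\left(-2 \right)}}{-4035} = - \frac{4284}{3335} - \frac{14}{417 \left(-4035\right)} = \left(-4284\right) \frac{1}{3335} - - \frac{14}{1682595} = - \frac{4284}{3335} + \frac{14}{1682595} = - \frac{1441638058}{1122290865}$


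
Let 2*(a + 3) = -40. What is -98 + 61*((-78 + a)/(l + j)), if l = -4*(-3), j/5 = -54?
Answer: -19123/258 ≈ -74.120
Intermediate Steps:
j = -270 (j = 5*(-54) = -270)
a = -23 (a = -3 + (1/2)*(-40) = -3 - 20 = -23)
l = 12
-98 + 61*((-78 + a)/(l + j)) = -98 + 61*((-78 - 23)/(12 - 270)) = -98 + 61*(-101/(-258)) = -98 + 61*(-101*(-1/258)) = -98 + 61*(101/258) = -98 + 6161/258 = -19123/258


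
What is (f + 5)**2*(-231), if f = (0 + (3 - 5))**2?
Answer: -18711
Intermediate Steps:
f = 4 (f = (0 - 2)**2 = (-2)**2 = 4)
(f + 5)**2*(-231) = (4 + 5)**2*(-231) = 9**2*(-231) = 81*(-231) = -18711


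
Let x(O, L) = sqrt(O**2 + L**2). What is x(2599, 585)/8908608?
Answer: sqrt(7097026)/8908608 ≈ 0.00029904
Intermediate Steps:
x(O, L) = sqrt(L**2 + O**2)
x(2599, 585)/8908608 = sqrt(585**2 + 2599**2)/8908608 = sqrt(342225 + 6754801)*(1/8908608) = sqrt(7097026)*(1/8908608) = sqrt(7097026)/8908608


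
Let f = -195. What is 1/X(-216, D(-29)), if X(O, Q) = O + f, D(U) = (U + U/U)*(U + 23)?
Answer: -1/411 ≈ -0.0024331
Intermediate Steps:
D(U) = (1 + U)*(23 + U) (D(U) = (U + 1)*(23 + U) = (1 + U)*(23 + U))
X(O, Q) = -195 + O (X(O, Q) = O - 195 = -195 + O)
1/X(-216, D(-29)) = 1/(-195 - 216) = 1/(-411) = -1/411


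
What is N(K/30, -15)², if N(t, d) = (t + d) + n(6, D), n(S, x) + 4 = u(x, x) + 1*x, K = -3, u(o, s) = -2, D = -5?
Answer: 68121/100 ≈ 681.21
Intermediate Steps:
n(S, x) = -6 + x (n(S, x) = -4 + (-2 + 1*x) = -4 + (-2 + x) = -6 + x)
N(t, d) = -11 + d + t (N(t, d) = (t + d) + (-6 - 5) = (d + t) - 11 = -11 + d + t)
N(K/30, -15)² = (-11 - 15 - 3/30)² = (-11 - 15 - 3*1/30)² = (-11 - 15 - ⅒)² = (-261/10)² = 68121/100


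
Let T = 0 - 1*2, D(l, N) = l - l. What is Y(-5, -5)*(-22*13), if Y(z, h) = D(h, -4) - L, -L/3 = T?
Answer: 1716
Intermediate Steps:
D(l, N) = 0
T = -2 (T = 0 - 2 = -2)
L = 6 (L = -3*(-2) = 6)
Y(z, h) = -6 (Y(z, h) = 0 - 1*6 = 0 - 6 = -6)
Y(-5, -5)*(-22*13) = -(-132)*13 = -6*(-286) = 1716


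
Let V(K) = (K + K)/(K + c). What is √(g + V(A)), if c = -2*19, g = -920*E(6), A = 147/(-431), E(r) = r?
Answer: I*√60294903666/3305 ≈ 74.297*I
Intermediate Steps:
A = -147/431 (A = 147*(-1/431) = -147/431 ≈ -0.34107)
g = -5520 (g = -920*6 = -5520)
c = -38
V(K) = 2*K/(-38 + K) (V(K) = (K + K)/(K - 38) = (2*K)/(-38 + K) = 2*K/(-38 + K))
√(g + V(A)) = √(-5520 + 2*(-147/431)/(-38 - 147/431)) = √(-5520 + 2*(-147/431)/(-16525/431)) = √(-5520 + 2*(-147/431)*(-431/16525)) = √(-5520 + 294/16525) = √(-91217706/16525) = I*√60294903666/3305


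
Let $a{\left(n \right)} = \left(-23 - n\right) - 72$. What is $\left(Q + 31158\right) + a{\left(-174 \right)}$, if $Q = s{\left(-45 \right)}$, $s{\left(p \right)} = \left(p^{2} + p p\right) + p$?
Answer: $35242$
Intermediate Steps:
$a{\left(n \right)} = -95 - n$
$s{\left(p \right)} = p + 2 p^{2}$ ($s{\left(p \right)} = \left(p^{2} + p^{2}\right) + p = 2 p^{2} + p = p + 2 p^{2}$)
$Q = 4005$ ($Q = - 45 \left(1 + 2 \left(-45\right)\right) = - 45 \left(1 - 90\right) = \left(-45\right) \left(-89\right) = 4005$)
$\left(Q + 31158\right) + a{\left(-174 \right)} = \left(4005 + 31158\right) - -79 = 35163 + \left(-95 + 174\right) = 35163 + 79 = 35242$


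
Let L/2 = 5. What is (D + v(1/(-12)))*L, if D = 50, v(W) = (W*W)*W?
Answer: 431995/864 ≈ 499.99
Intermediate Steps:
v(W) = W³ (v(W) = W²*W = W³)
L = 10 (L = 2*5 = 10)
(D + v(1/(-12)))*L = (50 + (1/(-12))³)*10 = (50 + (-1/12)³)*10 = (50 - 1/1728)*10 = (86399/1728)*10 = 431995/864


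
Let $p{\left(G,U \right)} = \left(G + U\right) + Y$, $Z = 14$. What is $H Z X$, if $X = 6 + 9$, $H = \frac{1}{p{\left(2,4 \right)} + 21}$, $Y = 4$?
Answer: $\frac{210}{31} \approx 6.7742$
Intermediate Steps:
$p{\left(G,U \right)} = 4 + G + U$ ($p{\left(G,U \right)} = \left(G + U\right) + 4 = 4 + G + U$)
$H = \frac{1}{31}$ ($H = \frac{1}{\left(4 + 2 + 4\right) + 21} = \frac{1}{10 + 21} = \frac{1}{31} \approx 0.032258$)
$X = 15$
$H Z X = \frac{1}{31} \cdot 14 \cdot 15 = \frac{14}{31} \cdot 15 = \frac{210}{31}$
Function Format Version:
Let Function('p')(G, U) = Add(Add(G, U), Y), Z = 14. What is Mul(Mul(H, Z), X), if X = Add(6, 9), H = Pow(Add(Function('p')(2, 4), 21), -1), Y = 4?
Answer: Rational(210, 31) ≈ 6.7742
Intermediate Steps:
Function('p')(G, U) = Add(4, G, U) (Function('p')(G, U) = Add(Add(G, U), 4) = Add(4, G, U))
H = Rational(1, 31) (H = Pow(Add(Add(4, 2, 4), 21), -1) = Pow(Add(10, 21), -1) = Pow(31, -1) = Rational(1, 31) ≈ 0.032258)
X = 15
Mul(Mul(H, Z), X) = Mul(Mul(Rational(1, 31), 14), 15) = Mul(Rational(14, 31), 15) = Rational(210, 31)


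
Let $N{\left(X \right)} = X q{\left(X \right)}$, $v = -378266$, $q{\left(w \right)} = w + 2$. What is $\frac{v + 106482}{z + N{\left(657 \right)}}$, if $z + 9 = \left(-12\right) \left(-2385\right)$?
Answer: $- \frac{135892}{230787} \approx -0.58882$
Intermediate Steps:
$q{\left(w \right)} = 2 + w$
$z = 28611$ ($z = -9 - -28620 = -9 + 28620 = 28611$)
$N{\left(X \right)} = X \left(2 + X\right)$
$\frac{v + 106482}{z + N{\left(657 \right)}} = \frac{-378266 + 106482}{28611 + 657 \left(2 + 657\right)} = - \frac{271784}{28611 + 657 \cdot 659} = - \frac{271784}{28611 + 432963} = - \frac{271784}{461574} = \left(-271784\right) \frac{1}{461574} = - \frac{135892}{230787}$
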